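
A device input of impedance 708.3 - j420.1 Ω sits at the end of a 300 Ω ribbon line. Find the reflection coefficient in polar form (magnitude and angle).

Γ ≈ 0.536 ∠ -23.2°

Γ = (Z_L − Z_0)/(Z_L + Z_0) = (408.3 − j420.1)/(1008 − j420.1)
|Γ| = 586/1090 = 0.536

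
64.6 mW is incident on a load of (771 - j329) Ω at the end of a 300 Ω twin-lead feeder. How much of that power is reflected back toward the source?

|Γ| = |(471 − j329)/(1071 − j329)| = 0.513
|Γ|² = 0.263
P_refl = |Γ|²·P_inc = 17 mW, P_del = (1 − |Γ|²)·P_inc = 47.6 mW

P_reflected ≈ 17 mW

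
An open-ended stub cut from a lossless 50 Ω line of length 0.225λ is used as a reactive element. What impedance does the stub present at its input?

βl = 2π × 0.225 = 81°
tan(βl) = 6.31
For an open-ended stub, Z_in = −jZ_0·cot(βl) = −jZ_0/tan(βl)

Z_in ≈ −j7.92 Ω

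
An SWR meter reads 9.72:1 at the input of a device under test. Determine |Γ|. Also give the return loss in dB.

|Γ| ≈ 0.813; return loss ≈ 1.79 dB

|Γ| = (S − 1)/(S + 1) = (9.72 − 1)/(9.72 + 1) = 8.72/10.7
RL = −20·log₁₀|Γ| = −20·log₁₀(0.813)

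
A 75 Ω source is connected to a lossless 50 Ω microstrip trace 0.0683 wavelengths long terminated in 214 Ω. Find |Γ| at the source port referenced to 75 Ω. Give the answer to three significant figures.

|Γ| ≈ 0.556

βl = 2π × 0.0683 = 24.6°
tan(βl) = 0.458
Z_in = Z_0·(Z_L + jZ_0·tanβl)/(Z_0 + jZ_L·tanβl) = 53.5 − j81.9 Ω
Γ_s = (Z_in − Z_s)/(Z_in + Z_s) = (-21.5 − j81.9)/(129 − j81.9), |Γ_s| = 0.556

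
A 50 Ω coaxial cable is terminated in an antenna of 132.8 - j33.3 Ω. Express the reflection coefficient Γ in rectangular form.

Γ ≈ 0.471 − j0.0965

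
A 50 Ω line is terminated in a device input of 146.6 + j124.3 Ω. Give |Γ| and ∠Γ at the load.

Γ = (Z_L − Z_0)/(Z_L + Z_0) = (96.6 + j124.3)/(196.6 + j124.3)
|Γ| = 157/233 = 0.677

Γ ≈ 0.677 ∠ 19.8°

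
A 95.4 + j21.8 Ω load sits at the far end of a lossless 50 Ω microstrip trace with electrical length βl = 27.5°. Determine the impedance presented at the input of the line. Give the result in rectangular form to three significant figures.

tan(βl) = tan(27.5°) = 0.521
Z_in = Z_0·(Z_L + jZ_0·tanβl)/(Z_0 + jZ_L·tanβl)
     = 50·(95.4 + j47.8)/(38.7 + j49.7)

Z_in ≈ 76.5 − j36.5 Ω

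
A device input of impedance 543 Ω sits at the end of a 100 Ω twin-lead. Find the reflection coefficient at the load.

Γ = 0.689

Γ = (Z_L − Z_0)/(Z_L + Z_0) = (543 − 100)/(543 + 100) = 443/643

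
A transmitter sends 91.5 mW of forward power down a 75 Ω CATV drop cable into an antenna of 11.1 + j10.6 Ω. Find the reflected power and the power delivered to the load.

P_reflected ≈ 51 mW; P_delivered ≈ 40.5 mW

|Γ| = |(-63.9 + j10.6)/(86.1 + j10.6)| = 0.747
|Γ|² = 0.558
P_refl = |Γ|²·P_inc = 51 mW, P_del = (1 − |Γ|²)·P_inc = 40.5 mW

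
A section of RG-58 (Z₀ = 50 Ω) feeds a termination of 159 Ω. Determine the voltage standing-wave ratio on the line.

VSWR ≈ 3.18

Γ = (159 − 50)/(159 + 50) = 0.522
VSWR = (1 + 0.522)/(1 − 0.522)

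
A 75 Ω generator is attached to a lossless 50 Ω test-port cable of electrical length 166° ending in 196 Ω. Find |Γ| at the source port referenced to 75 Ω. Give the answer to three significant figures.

|Γ| ≈ 0.476

tan(βl) = -0.249
Z_in = Z_0·(Z_L + jZ_0·tanβl)/(Z_0 + jZ_L·tanβl) = 106 + j91.6 Ω
Γ_s = (Z_in − Z_s)/(Z_in + Z_s) = (31.5 + j91.6)/(181 + j91.6), |Γ_s| = 0.476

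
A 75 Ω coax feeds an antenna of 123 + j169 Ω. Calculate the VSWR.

VSWR ≈ 5.15

Γ = (Z_L − Z_0)/(Z_L + Z_0) = (48 + j169)/(198 + j169)
|Γ| = 176/260 = 0.675
VSWR = (1 + |Γ|)/(1 − |Γ|) = 1.67/0.325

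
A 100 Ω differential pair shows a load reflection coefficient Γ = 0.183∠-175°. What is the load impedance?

Z_L = Z_0·(1 + Γ)/(1 − Γ) = 100·(0.818 − j0.0159)/(1.18 + j0.0159)

Z_L ≈ 69.1 − j2.28 Ω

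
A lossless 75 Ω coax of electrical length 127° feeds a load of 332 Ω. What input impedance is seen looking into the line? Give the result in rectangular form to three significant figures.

Z_in ≈ 25.8 + j52.1 Ω

tan(βl) = tan(127°) = -1.33
Z_in = Z_0·(Z_L + jZ_0·tanβl)/(Z_0 + jZ_L·tanβl)
     = 75·(332 − j99.5)/(75 − j441)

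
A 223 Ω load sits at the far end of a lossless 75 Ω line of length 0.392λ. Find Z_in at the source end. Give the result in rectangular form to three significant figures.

βl = 2π × 0.392 = 141°
tan(βl) = tan(141°) = -0.806
Z_in = Z_0·(Z_L + jZ_0·tanβl)/(Z_0 + jZ_L·tanβl)
     = 75·(223 − j60.5)/(75 − j180)

Z_in ≈ 54.5 + j70.3 Ω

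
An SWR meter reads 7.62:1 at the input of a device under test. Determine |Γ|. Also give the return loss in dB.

|Γ| = (S − 1)/(S + 1) = (7.62 − 1)/(7.62 + 1) = 6.62/8.62
RL = −20·log₁₀|Γ| = −20·log₁₀(0.768)

|Γ| ≈ 0.768; return loss ≈ 2.29 dB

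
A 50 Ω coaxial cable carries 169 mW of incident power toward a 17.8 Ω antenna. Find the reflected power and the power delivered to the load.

Γ = (17.8 − 50)/(17.8 + 50) = -0.475
|Γ|² = 0.226
P_refl = |Γ|²·P_inc = 38.1 mW, P_del = (1 − |Γ|²)·P_inc = 131 mW

P_reflected ≈ 38.1 mW; P_delivered ≈ 131 mW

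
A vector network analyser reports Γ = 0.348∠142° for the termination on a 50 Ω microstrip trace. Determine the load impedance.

Z_L ≈ 26.3 + j12.8 Ω

Z_L = Z_0·(1 + Γ)/(1 − Γ) = 50·(0.726 + j0.214)/(1.27 − j0.214)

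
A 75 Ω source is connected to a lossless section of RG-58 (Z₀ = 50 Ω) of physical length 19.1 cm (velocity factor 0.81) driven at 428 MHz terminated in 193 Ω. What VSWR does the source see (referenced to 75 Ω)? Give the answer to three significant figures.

λ = v/f = 0.81·c / 428 MHz = 0.568 m
βl = 2π·l/λ = 2π × 0.336 = 121°
tan(βl) = -1.66
Z_in = Z_0·(Z_L + jZ_0·tanβl)/(Z_0 + jZ_L·tanβl) = 17.2 + j27.5 Ω
Γ_s = (Z_in − Z_s)/(Z_in + Z_s) = (-57.8 + j27.5)/(92.2 + j27.5), |Γ_s| = 0.664
VSWR = (1 + |Γ_s|)/(1 − |Γ_s|)

VSWR ≈ 4.96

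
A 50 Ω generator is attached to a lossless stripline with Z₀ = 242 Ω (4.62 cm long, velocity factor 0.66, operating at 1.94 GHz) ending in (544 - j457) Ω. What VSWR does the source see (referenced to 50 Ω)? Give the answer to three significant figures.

λ = v/f = 0.66·c / 1.94 GHz = 0.102 m
βl = 2π·l/λ = 2π × 0.453 = 163°
tan(βl) = -0.306
Z_in = Z_0·(Z_L + jZ_0·tanβl)/(Z_0 + jZ_L·tanβl) = 913 + j232 Ω
Γ_s = (Z_in − Z_s)/(Z_in + Z_s) = (863 + j232)/(963 + j232), |Γ_s| = 0.902
VSWR = (1 + |Γ_s|)/(1 − |Γ_s|)

VSWR ≈ 19.4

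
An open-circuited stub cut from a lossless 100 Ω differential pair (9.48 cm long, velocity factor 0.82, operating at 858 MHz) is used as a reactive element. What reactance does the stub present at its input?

λ = v/f = 0.82·c / 858 MHz = 0.287 m
βl = 2π·l/λ = 2π × 0.331 = 119°
tan(βl) = -1.8
For an open-circuited stub, Z_in = −jZ_0·cot(βl) = −jZ_0/tan(βl)

X_in ≈ 55.5 Ω (inductive)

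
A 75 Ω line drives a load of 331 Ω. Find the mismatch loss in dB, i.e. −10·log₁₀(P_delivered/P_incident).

mismatch loss ≈ 2.2 dB

Γ = (331 − 75)/(331 + 75) = 0.631
|Γ|² = 0.398, so P_del/P_inc = 1 − |Γ|² = 0.602
ML = −10·log₁₀(1 − |Γ|²)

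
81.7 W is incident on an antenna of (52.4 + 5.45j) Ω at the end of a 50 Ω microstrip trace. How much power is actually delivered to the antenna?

P_delivered ≈ 81.4 W

|Γ| = |(2.4 + j5.45)/(102.4 + j5.45)| = 0.0581
|Γ|² = 0.00337
P_refl = |Γ|²·P_inc = 0.276 W, P_del = (1 − |Γ|²)·P_inc = 81.4 W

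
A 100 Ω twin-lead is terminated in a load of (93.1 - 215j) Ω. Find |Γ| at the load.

|Γ| ≈ 0.744

Γ = (Z_L − Z_0)/(Z_L + Z_0) = (-6.9 − j215)/(193.1 − j215)
|Γ| = 215/289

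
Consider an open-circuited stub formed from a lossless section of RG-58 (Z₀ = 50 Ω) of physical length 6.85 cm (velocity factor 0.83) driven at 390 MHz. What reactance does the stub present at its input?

X_in ≈ -62.6 Ω (capacitive)

λ = v/f = 0.83·c / 390 MHz = 0.638 m
βl = 2π·l/λ = 2π × 0.107 = 38.6°
tan(βl) = 0.799
For an open-circuited stub, Z_in = −jZ_0·cot(βl) = −jZ_0/tan(βl)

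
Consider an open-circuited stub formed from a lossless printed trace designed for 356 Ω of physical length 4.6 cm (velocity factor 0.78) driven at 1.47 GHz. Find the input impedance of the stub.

λ = v/f = 0.78·c / 1.47 GHz = 0.159 m
βl = 2π·l/λ = 2π × 0.289 = 104°
tan(βl) = -4
For an open-circuited stub, Z_in = −jZ_0·cot(βl) = −jZ_0/tan(βl)

Z_in ≈ +j89 Ω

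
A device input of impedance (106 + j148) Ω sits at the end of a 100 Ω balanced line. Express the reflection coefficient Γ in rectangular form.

Γ ≈ 0.36 + j0.46

Γ = (Z_L − Z_0)/(Z_L + Z_0) = (6 + j148)/(206 + j148)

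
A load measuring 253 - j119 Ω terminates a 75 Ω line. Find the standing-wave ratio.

Γ = (Z_L − Z_0)/(Z_L + Z_0) = (178 − j119)/(328 − j119)
|Γ| = 214/349 = 0.614
VSWR = (1 + |Γ|)/(1 − |Γ|) = 1.61/0.386

VSWR ≈ 4.18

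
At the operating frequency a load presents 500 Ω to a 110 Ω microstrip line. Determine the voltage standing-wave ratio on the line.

VSWR ≈ 4.55

Γ = (500 − 110)/(500 + 110) = 0.639
VSWR = (1 + 0.639)/(1 − 0.639)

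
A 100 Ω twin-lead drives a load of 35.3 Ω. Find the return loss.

Γ = (35.3 − 100)/(35.3 + 100) = -0.478
RL = −20·log₁₀|Γ| = −20·log₁₀(0.478)

RL ≈ 6.41 dB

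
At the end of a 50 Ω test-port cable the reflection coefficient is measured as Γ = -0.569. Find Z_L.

Z_L = Z_0·(1 + Γ)/(1 − Γ) = 50·(0.431)/(1.57)

Z_L ≈ 13.7 Ω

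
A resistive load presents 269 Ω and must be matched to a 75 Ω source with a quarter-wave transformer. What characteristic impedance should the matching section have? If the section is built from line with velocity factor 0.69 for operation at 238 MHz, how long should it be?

Z_qwt ≈ 142 Ω; length ≈ 21.7 cm

Z_qwt = √(Z_0·R_L) = √(75 × 269) = √20180
λ = 0.69·c/f = 0.87 m, so l = λ/4 = 0.217 m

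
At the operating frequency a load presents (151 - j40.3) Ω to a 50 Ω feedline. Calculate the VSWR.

VSWR ≈ 3.26

Γ = (Z_L − Z_0)/(Z_L + Z_0) = (101 − j40.3)/(201 − j40.3)
|Γ| = 109/205 = 0.53
VSWR = (1 + |Γ|)/(1 − |Γ|) = 1.53/0.47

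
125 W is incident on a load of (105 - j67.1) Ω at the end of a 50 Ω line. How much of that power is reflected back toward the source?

|Γ| = |(55 − j67.1)/(155 − j67.1)| = 0.514
|Γ|² = 0.264
P_refl = |Γ|²·P_inc = 33 W, P_del = (1 − |Γ|²)·P_inc = 92 W

P_reflected ≈ 33 W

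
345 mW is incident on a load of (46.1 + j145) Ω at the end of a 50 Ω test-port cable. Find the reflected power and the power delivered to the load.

P_reflected ≈ 240 mW; P_delivered ≈ 105 mW

|Γ| = |(-3.9 + j145)/(96.1 + j145)| = 0.834
|Γ|² = 0.695
P_refl = |Γ|²·P_inc = 240 mW, P_del = (1 − |Γ|²)·P_inc = 105 mW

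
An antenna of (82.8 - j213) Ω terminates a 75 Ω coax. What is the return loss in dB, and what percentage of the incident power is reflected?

RL ≈ 1.89 dB; 64.7% of incident power reflected

Γ = (7.8 − j213)/(157.8 − j213), |Γ| = 0.804
RL = −20·log₁₀(0.804) = 1.89 dB
P_refl/P_inc = |Γ|² = 0.647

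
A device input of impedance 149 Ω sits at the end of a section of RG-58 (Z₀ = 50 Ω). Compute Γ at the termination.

Γ = (Z_L − Z_0)/(Z_L + Z_0) = (149 − 50)/(149 + 50) = 99/199

Γ = 0.497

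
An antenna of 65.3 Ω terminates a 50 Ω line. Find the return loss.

Γ = (65.3 − 50)/(65.3 + 50) = 0.133
RL = −20·log₁₀|Γ| = −20·log₁₀(0.133)

RL ≈ 17.5 dB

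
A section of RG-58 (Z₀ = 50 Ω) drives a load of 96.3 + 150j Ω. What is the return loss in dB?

Γ = (46.3 + j150)/(146.3 + j150), |Γ| = 0.749
RL = −20·log₁₀|Γ| = −20·log₁₀(0.749)

RL ≈ 2.51 dB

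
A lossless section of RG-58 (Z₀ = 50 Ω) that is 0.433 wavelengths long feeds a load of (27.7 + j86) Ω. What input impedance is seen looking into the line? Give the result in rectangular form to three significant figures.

Z_in ≈ 10.4 + j37.4 Ω

βl = 2π × 0.433 = 156°
tan(βl) = tan(156°) = -0.448
Z_in = Z_0·(Z_L + jZ_0·tanβl)/(Z_0 + jZ_L·tanβl)
     = 50·(27.7 + j63.6)/(88.5 − j12.4)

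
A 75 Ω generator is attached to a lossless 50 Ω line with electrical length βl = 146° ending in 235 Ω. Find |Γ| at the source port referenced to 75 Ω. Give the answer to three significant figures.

|Γ| ≈ 0.629

tan(βl) = -0.675
Z_in = Z_0·(Z_L + jZ_0·tanβl)/(Z_0 + jZ_L·tanβl) = 30.9 + j64.4 Ω
Γ_s = (Z_in − Z_s)/(Z_in + Z_s) = (-44.1 + j64.4)/(106 + j64.4), |Γ_s| = 0.629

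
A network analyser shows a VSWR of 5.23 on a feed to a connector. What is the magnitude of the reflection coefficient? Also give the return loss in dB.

|Γ| ≈ 0.679; return loss ≈ 3.36 dB

|Γ| = (S − 1)/(S + 1) = (5.23 − 1)/(5.23 + 1) = 4.23/6.23
RL = −20·log₁₀|Γ| = −20·log₁₀(0.679)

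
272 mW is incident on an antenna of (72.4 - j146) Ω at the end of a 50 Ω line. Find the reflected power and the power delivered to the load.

P_reflected ≈ 163 mW; P_delivered ≈ 109 mW

|Γ| = |(22.4 − j146)/(122.4 − j146)| = 0.775
|Γ|² = 0.601
P_refl = |Γ|²·P_inc = 163 mW, P_del = (1 − |Γ|²)·P_inc = 109 mW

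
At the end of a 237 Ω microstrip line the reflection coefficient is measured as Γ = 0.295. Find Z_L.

Z_L ≈ 435 Ω

Z_L = Z_0·(1 + Γ)/(1 − Γ) = 237·(1.29)/(0.705)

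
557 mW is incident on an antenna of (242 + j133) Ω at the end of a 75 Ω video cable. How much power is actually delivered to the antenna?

P_delivered ≈ 342 mW

|Γ| = |(167 + j133)/(317 + j133)| = 0.621
|Γ|² = 0.386
P_refl = |Γ|²·P_inc = 215 mW, P_del = (1 − |Γ|²)·P_inc = 342 mW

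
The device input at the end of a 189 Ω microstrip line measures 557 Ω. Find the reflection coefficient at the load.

Γ = (Z_L − Z_0)/(Z_L + Z_0) = (557 − 189)/(557 + 189) = 368/746

Γ = 0.493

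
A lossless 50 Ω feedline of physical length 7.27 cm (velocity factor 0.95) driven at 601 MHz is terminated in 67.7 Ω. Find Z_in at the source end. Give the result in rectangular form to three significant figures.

Z_in ≈ 43.3 − j12.5 Ω

λ = v/f = 0.95·c / 601 MHz = 0.474 m
βl = 2π·l/λ = 2π × 0.153 = 55.2°
tan(βl) = tan(55.2°) = 1.44
Z_in = Z_0·(Z_L + jZ_0·tanβl)/(Z_0 + jZ_L·tanβl)
     = 50·(67.7 + j71.9)/(50 + j97.4)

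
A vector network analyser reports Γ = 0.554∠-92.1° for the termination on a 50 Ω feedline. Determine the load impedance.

Z_L = Z_0·(1 + Γ)/(1 − Γ) = 50·(0.98 − j0.554)/(1.02 + j0.554)

Z_L ≈ 25.7 − j41.1 Ω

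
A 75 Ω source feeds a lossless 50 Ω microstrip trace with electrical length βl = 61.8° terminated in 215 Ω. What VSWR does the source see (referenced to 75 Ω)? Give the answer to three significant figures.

tan(βl) = 1.86
Z_in = Z_0·(Z_L + jZ_0·tanβl)/(Z_0 + jZ_L·tanβl) = 14.7 − j25 Ω
Γ_s = (Z_in − Z_s)/(Z_in + Z_s) = (-60.3 − j25)/(89.7 − j25), |Γ_s| = 0.7
VSWR = (1 + |Γ_s|)/(1 − |Γ_s|)

VSWR ≈ 5.67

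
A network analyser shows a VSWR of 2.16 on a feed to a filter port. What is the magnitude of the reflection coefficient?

|Γ| ≈ 0.367

|Γ| = (S − 1)/(S + 1) = (2.16 − 1)/(2.16 + 1) = 1.16/3.16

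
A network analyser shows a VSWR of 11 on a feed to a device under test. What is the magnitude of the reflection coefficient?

|Γ| = (S − 1)/(S + 1) = (11 − 1)/(11 + 1) = 10/12

|Γ| ≈ 0.833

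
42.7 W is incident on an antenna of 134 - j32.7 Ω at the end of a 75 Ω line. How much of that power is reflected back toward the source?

P_reflected ≈ 4.34 W

|Γ| = |(59 − j32.7)/(209 − j32.7)| = 0.319
|Γ|² = 0.102
P_refl = |Γ|²·P_inc = 4.34 W, P_del = (1 − |Γ|²)·P_inc = 38.4 W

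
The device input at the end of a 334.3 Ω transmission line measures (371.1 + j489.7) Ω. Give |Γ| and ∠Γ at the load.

Γ = (Z_L − Z_0)/(Z_L + Z_0) = (36.8 + j489.7)/(705.4 + j489.7)
|Γ| = 491/859 = 0.572

Γ ≈ 0.572 ∠ 50.9°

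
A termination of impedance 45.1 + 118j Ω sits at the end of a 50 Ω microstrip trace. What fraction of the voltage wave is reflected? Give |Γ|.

|Γ| ≈ 0.779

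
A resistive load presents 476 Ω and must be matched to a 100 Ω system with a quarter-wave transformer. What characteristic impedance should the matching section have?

Z_qwt = √(Z_0·R_L) = √(100 × 476) = √47600

Z_qwt ≈ 218 Ω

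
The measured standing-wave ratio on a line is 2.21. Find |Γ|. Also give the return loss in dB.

|Γ| ≈ 0.377; return loss ≈ 8.47 dB

|Γ| = (S − 1)/(S + 1) = (2.21 − 1)/(2.21 + 1) = 1.21/3.21
RL = −20·log₁₀|Γ| = −20·log₁₀(0.377)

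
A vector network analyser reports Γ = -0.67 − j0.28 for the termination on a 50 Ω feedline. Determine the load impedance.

Z_L ≈ 8.24 − j9.77 Ω

Z_L = Z_0·(1 + Γ)/(1 − Γ) = 50·(0.33 − j0.28)/(1.67 + j0.28)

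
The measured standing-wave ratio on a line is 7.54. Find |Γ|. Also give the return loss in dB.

|Γ| ≈ 0.766; return loss ≈ 2.32 dB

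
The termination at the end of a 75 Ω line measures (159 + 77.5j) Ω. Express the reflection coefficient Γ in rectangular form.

Γ ≈ 0.422 + j0.191

Γ = (Z_L − Z_0)/(Z_L + Z_0) = (84 + j77.5)/(234 + j77.5)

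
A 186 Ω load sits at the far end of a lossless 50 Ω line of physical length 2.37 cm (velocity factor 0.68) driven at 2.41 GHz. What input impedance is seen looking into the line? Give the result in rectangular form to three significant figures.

λ = v/f = 0.68·c / 2.41 GHz = 0.0846 m
βl = 2π·l/λ = 2π × 0.28 = 101°
tan(βl) = tan(101°) = -5.24
Z_in = Z_0·(Z_L + jZ_0·tanβl)/(Z_0 + jZ_L·tanβl)
     = 50·(186 − j262)/(50 − j976)

Z_in ≈ 13.9 + j8.82 Ω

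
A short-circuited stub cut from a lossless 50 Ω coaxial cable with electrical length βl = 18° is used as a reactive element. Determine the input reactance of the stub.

X_in ≈ 16.2 Ω (inductive)

tan(βl) = 0.325
For a short-circuited stub, Z_in = jZ_0·tan(βl)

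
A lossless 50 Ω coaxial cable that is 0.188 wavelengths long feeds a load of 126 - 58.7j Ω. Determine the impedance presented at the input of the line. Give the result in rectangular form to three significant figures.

Z_in ≈ 16.6 − j10.1 Ω

βl = 2π × 0.188 = 67.7°
tan(βl) = tan(67.7°) = 2.44
Z_in = Z_0·(Z_L + jZ_0·tanβl)/(Z_0 + jZ_L·tanβl)
     = 50·(126 + j63.1)/(193 + j307)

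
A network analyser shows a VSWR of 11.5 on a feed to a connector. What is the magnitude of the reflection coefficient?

|Γ| ≈ 0.84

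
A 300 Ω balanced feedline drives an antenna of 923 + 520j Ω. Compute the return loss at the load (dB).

Γ = (623 + j520)/(1223 + j520), |Γ| = 0.611
RL = −20·log₁₀|Γ| = −20·log₁₀(0.611)

RL ≈ 4.28 dB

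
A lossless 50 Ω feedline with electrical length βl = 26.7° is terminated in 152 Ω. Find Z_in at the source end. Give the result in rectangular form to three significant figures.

Z_in ≈ 57.1 − j62.1 Ω

tan(βl) = tan(26.7°) = 0.503
Z_in = Z_0·(Z_L + jZ_0·tanβl)/(Z_0 + jZ_L·tanβl)
     = 50·(152 + j25.1)/(50 + j76.4)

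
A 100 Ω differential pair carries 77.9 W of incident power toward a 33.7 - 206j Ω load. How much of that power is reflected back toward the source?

|Γ| = |(-66.3 − j206)/(133.7 − j206)| = 0.881
|Γ|² = 0.776
P_refl = |Γ|²·P_inc = 60.5 W, P_del = (1 − |Γ|²)·P_inc = 17.4 W

P_reflected ≈ 60.5 W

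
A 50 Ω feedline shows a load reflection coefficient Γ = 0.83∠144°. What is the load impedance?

Z_L ≈ 5.13 + j16.1 Ω

Z_L = Z_0·(1 + Γ)/(1 − Γ) = 50·(0.329 + j0.488)/(1.67 − j0.488)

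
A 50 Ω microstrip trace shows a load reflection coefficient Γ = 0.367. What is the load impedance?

Z_L = Z_0·(1 + Γ)/(1 − Γ) = 50·(1.37)/(0.633)

Z_L ≈ 108 Ω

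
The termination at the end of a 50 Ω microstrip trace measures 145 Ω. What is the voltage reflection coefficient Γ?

Γ = 0.487

Γ = (Z_L − Z_0)/(Z_L + Z_0) = (145 − 50)/(145 + 50) = 95/195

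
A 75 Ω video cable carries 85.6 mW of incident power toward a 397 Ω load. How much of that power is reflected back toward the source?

P_reflected ≈ 39.8 mW

Γ = (397 − 75)/(397 + 75) = 0.682
|Γ|² = 0.465
P_refl = |Γ|²·P_inc = 39.8 mW, P_del = (1 − |Γ|²)·P_inc = 45.8 mW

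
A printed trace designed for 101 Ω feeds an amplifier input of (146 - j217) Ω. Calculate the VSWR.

VSWR ≈ 5.14

Γ = (Z_L − Z_0)/(Z_L + Z_0) = (45 − j217)/(247 − j217)
|Γ| = 222/329 = 0.674
VSWR = (1 + |Γ|)/(1 − |Γ|) = 1.67/0.326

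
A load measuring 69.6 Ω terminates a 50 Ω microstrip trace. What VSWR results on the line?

VSWR ≈ 1.39

Γ = (69.6 − 50)/(69.6 + 50) = 0.164
VSWR = (1 + 0.164)/(1 − 0.164)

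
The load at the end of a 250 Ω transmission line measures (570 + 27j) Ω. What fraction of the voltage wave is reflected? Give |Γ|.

|Γ| ≈ 0.391

Γ = (Z_L − Z_0)/(Z_L + Z_0) = (320 + j27)/(820 + j27)
|Γ| = 321/820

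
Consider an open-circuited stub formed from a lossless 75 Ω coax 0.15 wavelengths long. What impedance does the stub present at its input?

Z_in ≈ −j54.5 Ω

βl = 2π × 0.15 = 54°
tan(βl) = 1.38
For an open-circuited stub, Z_in = −jZ_0·cot(βl) = −jZ_0/tan(βl)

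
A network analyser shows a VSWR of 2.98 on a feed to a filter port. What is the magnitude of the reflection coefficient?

|Γ| ≈ 0.497

|Γ| = (S − 1)/(S + 1) = (2.98 − 1)/(2.98 + 1) = 1.98/3.98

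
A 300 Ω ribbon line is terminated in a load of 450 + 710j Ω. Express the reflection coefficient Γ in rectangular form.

Γ = (Z_L − Z_0)/(Z_L + Z_0) = (150 + j710)/(750 + j710)

Γ ≈ 0.578 + j0.399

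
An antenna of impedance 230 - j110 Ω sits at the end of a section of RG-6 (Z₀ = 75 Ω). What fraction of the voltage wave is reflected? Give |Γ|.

|Γ| ≈ 0.586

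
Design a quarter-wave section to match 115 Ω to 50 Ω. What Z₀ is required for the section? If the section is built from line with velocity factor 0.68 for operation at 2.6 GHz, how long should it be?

Z_qwt ≈ 75.8 Ω; length ≈ 1.96 cm

Z_qwt = √(Z_0·R_L) = √(50 × 115) = √5750
λ = 0.68·c/f = 0.0785 m, so l = λ/4 = 0.0196 m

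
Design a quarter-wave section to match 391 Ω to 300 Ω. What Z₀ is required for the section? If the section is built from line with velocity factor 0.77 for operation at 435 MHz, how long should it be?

Z_qwt ≈ 342 Ω; length ≈ 13.3 cm

Z_qwt = √(Z_0·R_L) = √(300 × 391) = √117300
λ = 0.77·c/f = 0.531 m, so l = λ/4 = 0.133 m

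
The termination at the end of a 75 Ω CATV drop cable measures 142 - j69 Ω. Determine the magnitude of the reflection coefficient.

|Γ| ≈ 0.422

Γ = (Z_L − Z_0)/(Z_L + Z_0) = (67 − j69)/(217 − j69)
|Γ| = 96.2/228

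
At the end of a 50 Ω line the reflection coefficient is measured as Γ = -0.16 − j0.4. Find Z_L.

Z_L ≈ 27 − j26.6 Ω

Z_L = Z_0·(1 + Γ)/(1 − Γ) = 50·(0.84 − j0.4)/(1.16 + j0.4)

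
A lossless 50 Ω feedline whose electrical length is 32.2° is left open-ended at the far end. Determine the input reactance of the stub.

X_in ≈ -79.4 Ω (capacitive)

tan(βl) = 0.63
For an open-ended stub, Z_in = −jZ_0·cot(βl) = −jZ_0/tan(βl)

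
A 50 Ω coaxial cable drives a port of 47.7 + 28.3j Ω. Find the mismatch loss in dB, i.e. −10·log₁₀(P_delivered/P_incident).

mismatch loss ≈ 0.352 dB

Γ = (-2.3 + j28.3)/(97.7 + j28.3), |Γ| = 0.279
|Γ|² = 0.0779, so P_del/P_inc = 1 − |Γ|² = 0.922
ML = −10·log₁₀(1 − |Γ|²)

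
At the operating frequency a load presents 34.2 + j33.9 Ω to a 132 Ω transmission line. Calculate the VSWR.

VSWR ≈ 4.13

Γ = (Z_L − Z_0)/(Z_L + Z_0) = (-97.8 + j33.9)/(166.2 + j33.9)
|Γ| = 104/170 = 0.61
VSWR = (1 + |Γ|)/(1 − |Γ|) = 1.61/0.39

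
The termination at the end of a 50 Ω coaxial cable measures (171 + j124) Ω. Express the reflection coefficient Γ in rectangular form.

Γ ≈ 0.656 + j0.193

Γ = (Z_L − Z_0)/(Z_L + Z_0) = (121 + j124)/(221 + j124)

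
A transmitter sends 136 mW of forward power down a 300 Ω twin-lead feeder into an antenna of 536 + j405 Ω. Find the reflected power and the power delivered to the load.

P_reflected ≈ 34.6 mW; P_delivered ≈ 101 mW

|Γ| = |(236 + j405)/(836 + j405)| = 0.505
|Γ|² = 0.255
P_refl = |Γ|²·P_inc = 34.6 mW, P_del = (1 − |Γ|²)·P_inc = 101 mW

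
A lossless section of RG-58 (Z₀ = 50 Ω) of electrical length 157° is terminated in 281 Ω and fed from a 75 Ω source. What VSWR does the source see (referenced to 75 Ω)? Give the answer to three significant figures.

tan(βl) = -0.424
Z_in = Z_0·(Z_L + jZ_0·tanβl)/(Z_0 + jZ_L·tanβl) = 49.6 + j97 Ω
Γ_s = (Z_in − Z_s)/(Z_in + Z_s) = (-25.4 + j97)/(125 + j97), |Γ_s| = 0.635
VSWR = (1 + |Γ_s|)/(1 − |Γ_s|)

VSWR ≈ 4.48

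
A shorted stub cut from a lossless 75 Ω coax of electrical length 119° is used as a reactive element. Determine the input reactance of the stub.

tan(βl) = -1.8
For a shorted stub, Z_in = jZ_0·tan(βl)

X_in ≈ -135 Ω (capacitive)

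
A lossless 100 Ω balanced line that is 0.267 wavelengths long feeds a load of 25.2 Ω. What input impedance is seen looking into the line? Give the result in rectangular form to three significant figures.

βl = 2π × 0.267 = 96.1°
tan(βl) = tan(96.1°) = -9.33
Z_in = Z_0·(Z_L + jZ_0·tanβl)/(Z_0 + jZ_L·tanβl)
     = 100·(25.2 − j933)/(100 − j235)

Z_in ≈ 340 − j134 Ω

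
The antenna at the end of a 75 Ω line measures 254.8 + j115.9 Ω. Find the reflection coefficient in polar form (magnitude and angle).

Γ = (Z_L − Z_0)/(Z_L + Z_0) = (179.8 + j115.9)/(329.8 + j115.9)
|Γ| = 214/350 = 0.612

Γ ≈ 0.612 ∠ 13.4°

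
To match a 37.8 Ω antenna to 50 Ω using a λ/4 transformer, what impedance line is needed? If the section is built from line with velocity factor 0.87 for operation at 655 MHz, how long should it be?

Z_qwt ≈ 43.5 Ω; length ≈ 9.96 cm

Z_qwt = √(Z_0·R_L) = √(50 × 37.8) = √1890
λ = 0.87·c/f = 0.398 m, so l = λ/4 = 0.0996 m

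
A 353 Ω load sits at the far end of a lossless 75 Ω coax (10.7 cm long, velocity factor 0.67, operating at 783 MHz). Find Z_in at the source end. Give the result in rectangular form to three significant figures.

λ = v/f = 0.67·c / 783 MHz = 0.257 m
βl = 2π·l/λ = 2π × 0.417 = 150°
tan(βl) = tan(150°) = -0.576
Z_in = Z_0·(Z_L + jZ_0·tanβl)/(Z_0 + jZ_L·tanβl)
     = 75·(353 − j43.2)/(75 − j203)

Z_in ≈ 56.3 + j109 Ω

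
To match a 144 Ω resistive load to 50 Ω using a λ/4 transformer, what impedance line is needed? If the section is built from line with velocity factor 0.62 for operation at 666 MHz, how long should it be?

Z_qwt ≈ 84.9 Ω; length ≈ 6.98 cm

Z_qwt = √(Z_0·R_L) = √(50 × 144) = √7200
λ = 0.62·c/f = 0.279 m, so l = λ/4 = 0.0698 m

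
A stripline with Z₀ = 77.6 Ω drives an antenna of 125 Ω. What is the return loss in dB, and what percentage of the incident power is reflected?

RL ≈ 12.6 dB; 5.47% of incident power reflected

Γ = (125 − 77.6)/(125 + 77.6) = 0.234
RL = −20·log₁₀(0.234) = 12.6 dB
P_refl/P_inc = |Γ|² = 0.0547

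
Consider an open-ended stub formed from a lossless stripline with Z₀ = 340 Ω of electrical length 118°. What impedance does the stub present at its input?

tan(βl) = -1.88
For an open-ended stub, Z_in = −jZ_0·cot(βl) = −jZ_0/tan(βl)

Z_in ≈ +j181 Ω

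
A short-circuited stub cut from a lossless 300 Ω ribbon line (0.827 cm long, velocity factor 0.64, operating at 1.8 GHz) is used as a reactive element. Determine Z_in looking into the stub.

λ = v/f = 0.64·c / 1.8 GHz = 0.107 m
βl = 2π·l/λ = 2π × 0.0775 = 27.9°
tan(βl) = 0.53
For a short-circuited stub, Z_in = jZ_0·tan(βl)

Z_in ≈ +j159 Ω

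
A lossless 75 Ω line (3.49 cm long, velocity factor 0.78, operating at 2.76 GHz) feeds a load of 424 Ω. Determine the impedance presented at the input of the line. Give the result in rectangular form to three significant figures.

λ = v/f = 0.78·c / 2.76 GHz = 0.0848 m
βl = 2π·l/λ = 2π × 0.412 = 148°
tan(βl) = tan(148°) = -0.62
Z_in = Z_0·(Z_L + jZ_0·tanβl)/(Z_0 + jZ_L·tanβl)
     = 75·(424 − j46.5)/(75 − j263)

Z_in ≈ 44.2 + j108 Ω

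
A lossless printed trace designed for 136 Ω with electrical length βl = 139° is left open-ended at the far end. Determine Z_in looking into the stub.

tan(βl) = -0.869
For an open-ended stub, Z_in = −jZ_0·cot(βl) = −jZ_0/tan(βl)

Z_in ≈ +j156 Ω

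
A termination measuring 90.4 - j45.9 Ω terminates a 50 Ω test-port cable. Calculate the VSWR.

VSWR ≈ 2.41

Γ = (Z_L − Z_0)/(Z_L + Z_0) = (40.4 − j45.9)/(140.4 − j45.9)
|Γ| = 61.1/148 = 0.414
VSWR = (1 + |Γ|)/(1 − |Γ|) = 1.41/0.586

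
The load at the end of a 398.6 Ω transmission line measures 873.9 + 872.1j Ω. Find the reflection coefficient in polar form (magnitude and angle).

Γ ≈ 0.644 ∠ 27°

Γ = (Z_L − Z_0)/(Z_L + Z_0) = (475.3 + j872.1)/(1272 + j872.1)
|Γ| = 993/1540 = 0.644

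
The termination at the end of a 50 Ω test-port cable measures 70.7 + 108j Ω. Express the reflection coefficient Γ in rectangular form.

Γ = (Z_L − Z_0)/(Z_L + Z_0) = (20.7 + j108)/(120.7 + j108)

Γ ≈ 0.54 + j0.412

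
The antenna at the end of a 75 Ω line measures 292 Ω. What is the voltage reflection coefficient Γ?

Γ = 0.591

Γ = (Z_L − Z_0)/(Z_L + Z_0) = (292 − 75)/(292 + 75) = 217/367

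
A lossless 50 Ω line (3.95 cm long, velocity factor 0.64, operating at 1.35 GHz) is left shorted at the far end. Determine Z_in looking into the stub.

λ = v/f = 0.64·c / 1.35 GHz = 0.142 m
βl = 2π·l/λ = 2π × 0.278 = 100°
tan(βl) = -5.68
For a shorted stub, Z_in = jZ_0·tan(βl)

Z_in ≈ −j284 Ω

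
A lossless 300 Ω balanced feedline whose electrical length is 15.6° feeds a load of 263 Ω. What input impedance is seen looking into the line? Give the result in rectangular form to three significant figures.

Z_in ≈ 267 + j18.3 Ω

tan(βl) = tan(15.6°) = 0.279
Z_in = Z_0·(Z_L + jZ_0·tanβl)/(Z_0 + jZ_L·tanβl)
     = 300·(263 + j83.8)/(300 + j73.4)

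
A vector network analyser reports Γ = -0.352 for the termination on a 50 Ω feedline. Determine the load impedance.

Z_L = Z_0·(1 + Γ)/(1 − Γ) = 50·(0.648)/(1.35)

Z_L ≈ 24 Ω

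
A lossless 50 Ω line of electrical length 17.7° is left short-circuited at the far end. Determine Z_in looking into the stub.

Z_in ≈ +j16 Ω

tan(βl) = 0.319
For a short-circuited stub, Z_in = jZ_0·tan(βl)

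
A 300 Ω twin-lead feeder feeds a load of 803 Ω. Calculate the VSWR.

VSWR ≈ 2.68

Γ = (803 − 300)/(803 + 300) = 0.456
VSWR = (1 + 0.456)/(1 − 0.456)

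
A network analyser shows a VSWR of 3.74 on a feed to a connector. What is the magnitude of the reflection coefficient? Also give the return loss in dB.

|Γ| = (S − 1)/(S + 1) = (3.74 − 1)/(3.74 + 1) = 2.74/4.74
RL = −20·log₁₀|Γ| = −20·log₁₀(0.578)

|Γ| ≈ 0.578; return loss ≈ 4.76 dB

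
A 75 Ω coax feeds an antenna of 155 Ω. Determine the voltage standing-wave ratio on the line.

Γ = (155 − 75)/(155 + 75) = 0.348
VSWR = (1 + 0.348)/(1 − 0.348)

VSWR ≈ 2.07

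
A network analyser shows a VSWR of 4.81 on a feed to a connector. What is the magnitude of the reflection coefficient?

|Γ| = (S − 1)/(S + 1) = (4.81 − 1)/(4.81 + 1) = 3.81/5.81

|Γ| ≈ 0.656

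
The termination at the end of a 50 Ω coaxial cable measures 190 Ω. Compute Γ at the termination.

Γ = 0.583

Γ = (Z_L − Z_0)/(Z_L + Z_0) = (190 − 50)/(190 + 50) = 140/240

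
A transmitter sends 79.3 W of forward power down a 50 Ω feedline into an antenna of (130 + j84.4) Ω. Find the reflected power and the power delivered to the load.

P_reflected ≈ 27.1 W; P_delivered ≈ 52.2 W

|Γ| = |(80 + j84.4)/(180 + j84.4)| = 0.585
|Γ|² = 0.342
P_refl = |Γ|²·P_inc = 27.1 W, P_del = (1 − |Γ|²)·P_inc = 52.2 W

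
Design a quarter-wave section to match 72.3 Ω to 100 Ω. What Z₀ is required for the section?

Z_qwt = √(Z_0·R_L) = √(100 × 72.3) = √7230

Z_qwt ≈ 85 Ω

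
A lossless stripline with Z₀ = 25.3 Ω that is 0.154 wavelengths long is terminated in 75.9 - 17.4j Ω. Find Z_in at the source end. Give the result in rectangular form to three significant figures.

Z_in ≈ 10.3 − j12.7 Ω

βl = 2π × 0.154 = 55.4°
tan(βl) = tan(55.4°) = 1.45
Z_in = Z_0·(Z_L + jZ_0·tanβl)/(Z_0 + jZ_L·tanβl)
     = 25.3·(75.9 + j19.3)/(50.6 + j110)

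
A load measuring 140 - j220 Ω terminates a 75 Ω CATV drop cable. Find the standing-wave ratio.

Γ = (Z_L − Z_0)/(Z_L + Z_0) = (65 − j220)/(215 − j220)
|Γ| = 229/308 = 0.746
VSWR = (1 + |Γ|)/(1 − |Γ|) = 1.75/0.254

VSWR ≈ 6.87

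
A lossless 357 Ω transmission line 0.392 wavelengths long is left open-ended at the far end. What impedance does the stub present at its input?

Z_in ≈ +j443 Ω

βl = 2π × 0.392 = 141°
tan(βl) = -0.806
For an open-ended stub, Z_in = −jZ_0·cot(βl) = −jZ_0/tan(βl)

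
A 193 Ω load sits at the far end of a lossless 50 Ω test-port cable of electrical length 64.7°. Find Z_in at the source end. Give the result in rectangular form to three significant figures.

Z_in ≈ 15.6 − j21.7 Ω

tan(βl) = tan(64.7°) = 2.12
Z_in = Z_0·(Z_L + jZ_0·tanβl)/(Z_0 + jZ_L·tanβl)
     = 50·(193 + j106)/(50 + j408)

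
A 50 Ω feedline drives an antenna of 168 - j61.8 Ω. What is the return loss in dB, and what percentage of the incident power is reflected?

Γ = (118 − j61.8)/(218 − j61.8), |Γ| = 0.588
RL = −20·log₁₀(0.588) = 4.61 dB
P_refl/P_inc = |Γ|² = 0.346

RL ≈ 4.61 dB; 34.6% of incident power reflected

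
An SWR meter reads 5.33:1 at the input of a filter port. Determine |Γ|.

|Γ| ≈ 0.684

|Γ| = (S − 1)/(S + 1) = (5.33 − 1)/(5.33 + 1) = 4.33/6.33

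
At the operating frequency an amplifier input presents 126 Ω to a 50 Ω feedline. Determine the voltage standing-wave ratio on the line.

For a purely resistive load, VSWR = R_L/Z_0 or Z_0/R_L (whichever > 1) = 126/50

VSWR ≈ 2.52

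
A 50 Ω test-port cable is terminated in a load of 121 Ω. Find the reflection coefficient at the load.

Γ = 0.415

Γ = (Z_L − Z_0)/(Z_L + Z_0) = (121 − 50)/(121 + 50) = 71/171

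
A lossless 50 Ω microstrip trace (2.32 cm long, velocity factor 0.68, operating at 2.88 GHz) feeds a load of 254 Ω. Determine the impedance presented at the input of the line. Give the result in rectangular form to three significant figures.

λ = v/f = 0.68·c / 2.88 GHz = 0.0708 m
βl = 2π·l/λ = 2π × 0.328 = 118°
tan(βl) = tan(118°) = -1.89
Z_in = Z_0·(Z_L + jZ_0·tanβl)/(Z_0 + jZ_L·tanβl)
     = 50·(254 − j94.4)/(50 − j480)

Z_in ≈ 12.5 + j25.2 Ω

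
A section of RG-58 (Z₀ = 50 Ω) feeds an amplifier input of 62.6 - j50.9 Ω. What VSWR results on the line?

Γ = (Z_L − Z_0)/(Z_L + Z_0) = (12.6 − j50.9)/(112.6 − j50.9)
|Γ| = 52.4/124 = 0.424
VSWR = (1 + |Γ|)/(1 − |Γ|) = 1.42/0.576

VSWR ≈ 2.47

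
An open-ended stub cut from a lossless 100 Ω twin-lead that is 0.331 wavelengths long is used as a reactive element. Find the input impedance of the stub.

Z_in ≈ +j55.8 Ω

βl = 2π × 0.331 = 119°
tan(βl) = -1.79
For an open-ended stub, Z_in = −jZ_0·cot(βl) = −jZ_0/tan(βl)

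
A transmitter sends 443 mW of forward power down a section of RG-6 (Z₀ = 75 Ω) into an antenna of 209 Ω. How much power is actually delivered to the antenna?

Γ = (209 − 75)/(209 + 75) = 0.472
|Γ|² = 0.223
P_refl = |Γ|²·P_inc = 98.6 mW, P_del = (1 − |Γ|²)·P_inc = 344 mW

P_delivered ≈ 344 mW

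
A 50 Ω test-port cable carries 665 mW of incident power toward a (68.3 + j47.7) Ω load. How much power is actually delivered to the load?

|Γ| = |(18.3 + j47.7)/(118.3 + j47.7)| = 0.401
|Γ|² = 0.16
P_refl = |Γ|²·P_inc = 107 mW, P_del = (1 − |Γ|²)·P_inc = 558 mW

P_delivered ≈ 558 mW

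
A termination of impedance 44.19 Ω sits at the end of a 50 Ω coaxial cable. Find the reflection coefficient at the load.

Γ = -0.0617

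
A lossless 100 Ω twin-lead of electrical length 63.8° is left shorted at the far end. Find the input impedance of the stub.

Z_in ≈ +j203 Ω

tan(βl) = 2.03
For a shorted stub, Z_in = jZ_0·tan(βl)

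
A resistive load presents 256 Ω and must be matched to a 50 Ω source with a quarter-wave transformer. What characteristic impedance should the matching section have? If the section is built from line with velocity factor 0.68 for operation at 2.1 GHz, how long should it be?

Z_qwt = √(Z_0·R_L) = √(50 × 256) = √12800
λ = 0.68·c/f = 0.0971 m, so l = λ/4 = 0.0243 m

Z_qwt ≈ 113 Ω; length ≈ 2.43 cm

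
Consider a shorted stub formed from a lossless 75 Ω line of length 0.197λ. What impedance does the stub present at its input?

βl = 2π × 0.197 = 70.9°
tan(βl) = 2.89
For a shorted stub, Z_in = jZ_0·tan(βl)

Z_in ≈ +j217 Ω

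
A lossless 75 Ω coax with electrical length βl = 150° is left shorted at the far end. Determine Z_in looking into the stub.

Z_in ≈ −j43.3 Ω

tan(βl) = -0.577
For a shorted stub, Z_in = jZ_0·tan(βl)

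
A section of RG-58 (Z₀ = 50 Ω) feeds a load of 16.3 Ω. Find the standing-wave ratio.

VSWR ≈ 3.07

Γ = (16.3 − 50)/(16.3 + 50) = -0.508
VSWR = (1 + 0.508)/(1 − 0.508)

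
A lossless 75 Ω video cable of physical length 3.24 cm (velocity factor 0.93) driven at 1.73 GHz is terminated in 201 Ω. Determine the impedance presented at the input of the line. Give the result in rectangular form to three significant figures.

Z_in ≈ 30.4 − j20.3 Ω

λ = v/f = 0.93·c / 1.73 GHz = 0.161 m
βl = 2π·l/λ = 2π × 0.201 = 72.3°
tan(βl) = tan(72.3°) = 3.14
Z_in = Z_0·(Z_L + jZ_0·tanβl)/(Z_0 + jZ_L·tanβl)
     = 75·(201 + j235)/(75 + j631)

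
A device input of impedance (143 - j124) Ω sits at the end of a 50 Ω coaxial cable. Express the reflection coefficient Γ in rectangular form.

Γ = (Z_L − Z_0)/(Z_L + Z_0) = (93 − j124)/(193 − j124)

Γ ≈ 0.633 − j0.236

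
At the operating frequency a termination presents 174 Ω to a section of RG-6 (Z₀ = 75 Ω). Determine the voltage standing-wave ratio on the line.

For a purely resistive load, VSWR = R_L/Z_0 or Z_0/R_L (whichever > 1) = 174/75

VSWR ≈ 2.32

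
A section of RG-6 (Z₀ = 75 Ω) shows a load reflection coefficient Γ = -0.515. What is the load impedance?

Z_L = Z_0·(1 + Γ)/(1 − Γ) = 75·(0.485)/(1.52)

Z_L ≈ 24 Ω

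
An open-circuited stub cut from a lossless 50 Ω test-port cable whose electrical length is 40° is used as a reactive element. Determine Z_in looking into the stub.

tan(βl) = 0.839
For an open-circuited stub, Z_in = −jZ_0·cot(βl) = −jZ_0/tan(βl)

Z_in ≈ −j59.6 Ω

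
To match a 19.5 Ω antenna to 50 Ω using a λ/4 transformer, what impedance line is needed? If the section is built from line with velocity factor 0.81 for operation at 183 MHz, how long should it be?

Z_qwt = √(Z_0·R_L) = √(50 × 19.5) = √975
λ = 0.81·c/f = 1.33 m, so l = λ/4 = 0.332 m

Z_qwt ≈ 31.2 Ω; length ≈ 33.2 cm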